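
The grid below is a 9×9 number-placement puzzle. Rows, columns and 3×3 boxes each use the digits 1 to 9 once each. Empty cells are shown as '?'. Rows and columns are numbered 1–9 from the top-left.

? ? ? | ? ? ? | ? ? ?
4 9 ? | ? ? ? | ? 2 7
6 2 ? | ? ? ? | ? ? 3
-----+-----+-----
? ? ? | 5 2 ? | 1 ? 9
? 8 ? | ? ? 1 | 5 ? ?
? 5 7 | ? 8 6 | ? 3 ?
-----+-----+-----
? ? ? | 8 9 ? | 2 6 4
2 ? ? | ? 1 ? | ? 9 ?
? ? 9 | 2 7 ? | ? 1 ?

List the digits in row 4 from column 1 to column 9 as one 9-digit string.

R4C1 = 3: row 4 has {1,2,5,9}; col 1 has {2,4,6}; box has {5,7,8} → only 3 remains.
R5C1 = 9 (sole candidate).
R6C1 = 1 (sole candidate).
R6C7 = 4 (sole candidate).
R6C9 = 2 (sole candidate).
R5C8 = 7 (sole candidate).
R5C9 = 6 (sole candidate).
R6C4 = 9 (sole candidate).
R4C8 = 8: row 4 has {1,2,3,5,9}; col 8 has {1,2,3,6,7,9}; box has {1,2,3,4,5,6,7,9} → only 8 remains.
R1C6 = 2 (hidden single in row 1).
R1C7 = 9 (hidden single in row 1).
R3C7 = 8 (sole candidate).
R9C7 = 3 (sole candidate).
R2C7 = 6 (sole candidate).
R8C7 = 7 (sole candidate).
R3C6 = 9 (hidden single in row 3).
R3C4 = 7 (hidden single in row 3).
R3C3 = 1 (hidden single in row 3).
R2C4 = 1 (hidden single in row 2).
R1C9 = 1 (hidden single in row 1).
R4C6 = 7: in row 4, 7 can only go here (every other open cell in that row sees a 7).
R5C3 = 2 (hidden single in row 5).
R7C2 = 1 (hidden single in row 7).
R7C1 = 7 (hidden single in row 7).
R1C2 = 7 (hidden single in row 1).
R9C2 = 6 (hidden single in row 9).
R4C2 = 4: row 4 has {1,2,3,5,7,8,9}; col 2 has {1,2,5,6,7,8,9}; box has {1,2,3,5,7,8,9} → only 4 remains.
R4C3 = 6: row 4 has {1,2,3,4,5,7,8,9}; col 3 has {1,2,7,9}; box has {1,2,3,4,5,7,8,9} → only 6 remains.

346527189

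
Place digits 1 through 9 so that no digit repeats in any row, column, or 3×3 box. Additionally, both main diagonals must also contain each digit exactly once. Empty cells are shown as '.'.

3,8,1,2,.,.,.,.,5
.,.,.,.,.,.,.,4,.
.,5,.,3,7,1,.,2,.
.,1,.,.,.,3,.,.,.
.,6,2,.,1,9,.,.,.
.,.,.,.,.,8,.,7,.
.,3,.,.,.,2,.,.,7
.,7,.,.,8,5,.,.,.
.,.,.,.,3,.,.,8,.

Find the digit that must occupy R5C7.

8

R2C6 = 6: row 2 has {4}; col 6 has {1,2,3,5,8,9}; box has {1,2,3,7} → only 6 remains.
R6C4 = 6: row 6 has {7,8}; col 4 has {2,3}; box has {1,3,8,9}; anti-diagonal has {1,3,4,5,7} → only 6 remains.
R1C6 = 4: row 1 has {1,2,3,5,8}; col 6 has {1,2,3,5,6,8,9}; box has {1,2,3,6,7} → only 4 remains.
R9C6 = 7: row 9 has {3,8}; col 6 has {1,2,3,4,5,6,8,9}; box has {2,3,5,8} → only 7 remains.
R1C5 = 9: row 1 has {1,2,3,4,5,8}; col 5 has {1,3,7,8}; box has {1,2,3,4,6,7} → only 9 remains.
R1C8 = 6: row 1 has {1,2,3,4,5,8,9}; col 8 has {2,4,7,8}; box has {2,4,5} → only 6 remains.
R2C5 = 5: row 2 has {4,6}; col 5 has {1,3,7,8,9}; box has {1,2,3,4,6,7,9} → only 5 remains.
R8C8 = 9: row 8 has {5,7,8}; col 8 has {2,4,6,7,8}; box has {7,8}; main diagonal has {1,3,8} → only 9 remains.
R1C7 = 7: row 1 has {1,2,3,4,5,6,8,9}; col 7 has {}; box has {2,4,5,6} → only 7 remains.
R2C2 = 2: row 2 has {4,5,6}; col 2 has {1,3,5,6,7,8}; box has {1,3,5,8}; main diagonal has {1,3,8,9} → only 2 remains.
R2C4 = 8: row 2 has {2,4,5,6}; col 4 has {2,3,6}; box has {1,2,3,4,5,6,7,9} → only 8 remains.
R4C8 = 5: row 4 has {1,3}; col 8 has {2,4,6,7,8,9}; box has {7} → only 5 remains.
R5C8 = 3: row 5 has {1,2,6,9}; col 8 has {2,4,5,6,7,8,9}; box has {5,7} → only 3 remains.
R7C8 = 1: row 7 has {2,3,7}; col 8 has {2,3,4,5,6,7,8,9}; box has {7,8,9} → only 1 remains.
R6C3 = 3: in row 6, 3 can only go here (every other open cell in that row sees a 3).
R6C1 = 5: in row 6, 5 can only go here (every other open cell in that row sees a 5).
R5C4 = 5: in row 5, 5 can only go here (every other open cell in that row sees a 5).
R5C1 = 7: in row 5, 7 can only go here (every other open cell in that row sees a 7).
R2C1 = 9: row 2 has {2,4,5,6,8}; col 1 has {3,5,7}; box has {1,2,3,5,8} → only 9 remains.
R2C3 = 7: row 2 has {2,4,5,6,8,9}; col 3 has {1,2,3}; box has {1,2,3,5,8,9} → only 7 remains.
R9C1 = 2: row 9 has {3,7,8}; col 1 has {3,5,7,9}; box has {3,7}; anti-diagonal has {1,3,4,5,6,7} → only 2 remains.
R4C4 = 7: in row 4, 7 can only go here (every other open cell in that row sees a 7).
R7C7 = 5: in row 7, 5 can only go here (every other open cell in that row sees a 5).
R9C4 = 1: in row 9, 1 can only go here (every other open cell in that row sees a 1).
R9C3 = 5: in row 9, 5 can only go here (every other open cell in that row sees a 5).
R8C4 = 4: row 8 has {5,7,8,9}; col 4 has {1,2,3,5,6,7,8}; box has {1,2,3,5,7,8} → only 4 remains.
R7C4 = 9: row 7 has {1,2,3,5,7}; col 4 has {1,2,3,4,5,6,7,8}; box has {1,2,3,4,5,7,8} → only 9 remains.
R7C5 = 6: row 7 has {1,2,3,5,7,9}; col 5 has {1,3,5,7,8,9}; box has {1,2,3,4,5,7,8,9} → only 6 remains.
R8C3 = 6: row 8 has {4,5,7,8,9}; col 3 has {1,2,3,5,7}; box has {2,3,5,7} → only 6 remains.
R3C3 = 4: row 3 has {1,2,3,5,7}; col 3 has {1,2,3,5,6,7}; box has {1,2,3,5,7,8,9}; main diagonal has {1,2,3,5,7,8,9} → only 4 remains.
R7C3 = 8: row 7 has {1,2,3,5,6,7,9}; col 3 has {1,2,3,4,5,6,7}; box has {2,3,5,6,7}; anti-diagonal has {1,2,3,4,5,6,7} → only 8 remains.
R8C1 = 1: row 8 has {4,5,6,7,8,9}; col 1 has {2,3,5,7,9}; box has {2,3,5,6,7,8} → only 1 remains.
R9C9 = 6: row 9 has {1,2,3,5,7,8}; col 9 has {5,7}; box has {1,5,7,8,9}; main diagonal has {1,2,3,4,5,7,8,9} → only 6 remains.
R3C1 = 6: row 3 has {1,2,3,4,5,7}; col 1 has {1,2,3,5,7,9}; box has {1,2,3,4,5,7,8,9} → only 6 remains.
R3C7 = 9: row 3 has {1,2,3,4,5,6,7}; col 7 has {5,7}; box has {2,4,5,6,7}; anti-diagonal has {1,2,3,4,5,6,7,8} → only 9 remains.
R3C9 = 8: row 3 has {1,2,3,4,5,6,7,9}; col 9 has {5,6,7}; box has {2,4,5,6,7,9} → only 8 remains.
R4C3 = 9: row 4 has {1,3,5,7}; col 3 has {1,2,3,4,5,6,7,8}; box has {1,2,3,5,6,7} → only 9 remains.
R5C9 = 4: row 5 has {1,2,3,5,6,7,9}; col 9 has {5,6,7,8}; box has {3,5,7} → only 4 remains.
R6C2 = 4: row 6 has {3,5,6,7,8}; col 2 has {1,2,3,5,6,7,8}; box has {1,2,3,5,6,7,9} → only 4 remains.
R6C5 = 2: row 6 has {3,4,5,6,7,8}; col 5 has {1,3,5,6,7,8,9}; box has {1,3,5,6,7,8,9} → only 2 remains.
R6C7 = 1: row 6 has {2,3,4,5,6,7,8}; col 7 has {5,7,9}; box has {3,4,5,7} → only 1 remains.
R6C9 = 9: row 6 has {1,2,3,4,5,6,7,8}; col 9 has {4,5,6,7,8}; box has {1,3,4,5,7} → only 9 remains.
R7C1 = 4: row 7 has {1,2,3,5,6,7,8,9}; col 1 has {1,2,3,5,6,7,9}; box has {1,2,3,5,6,7,8} → only 4 remains.
R9C2 = 9: row 9 has {1,2,3,5,6,7,8}; col 2 has {1,2,3,4,5,6,7,8}; box has {1,2,3,4,5,6,7,8} → only 9 remains.
R9C7 = 4: row 9 has {1,2,3,5,6,7,8,9}; col 7 has {1,5,7,9}; box has {1,5,6,7,8,9} → only 4 remains.
R2C7 = 3: row 2 has {2,4,5,6,7,8,9}; col 7 has {1,4,5,7,9}; box has {2,4,5,6,7,8,9} → only 3 remains.
R2C9 = 1: row 2 has {2,3,4,5,6,7,8,9}; col 9 has {4,5,6,7,8,9}; box has {2,3,4,5,6,7,8,9} → only 1 remains.
R4C1 = 8: row 4 has {1,3,5,7,9}; col 1 has {1,2,3,4,5,6,7,9}; box has {1,2,3,4,5,6,7,9} → only 8 remains.
R4C5 = 4: row 4 has {1,3,5,7,8,9}; col 5 has {1,2,3,5,6,7,8,9}; box has {1,2,3,5,6,7,8,9} → only 4 remains.
R4C9 = 2: row 4 has {1,3,4,5,7,8,9}; col 9 has {1,4,5,6,7,8,9}; box has {1,3,4,5,7,9} → only 2 remains.
R5C7 = 8: row 5 has {1,2,3,4,5,6,7,9}; col 7 has {1,3,4,5,7,9}; box has {1,2,3,4,5,7,9} → only 8 remains.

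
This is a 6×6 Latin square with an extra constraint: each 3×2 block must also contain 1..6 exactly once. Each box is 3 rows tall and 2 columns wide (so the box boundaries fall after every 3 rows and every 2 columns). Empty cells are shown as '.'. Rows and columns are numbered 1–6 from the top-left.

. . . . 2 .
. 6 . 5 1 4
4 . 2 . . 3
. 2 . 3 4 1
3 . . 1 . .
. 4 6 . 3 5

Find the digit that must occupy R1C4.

4

R1C6 = 6: row 1 has {2}; col 6 has {1,3,4,5}; box has {1,2,3,4} → only 6 remains.
R2C1 = 2: row 2 has {1,4,5,6}; col 1 has {3,4}; box has {4,6} → only 2 remains.
R2C3 = 3: row 2 has {1,2,4,5,6}; col 3 has {2,6}; box has {2,5} → only 3 remains.
R3C4 = 6: row 3 has {2,3,4}; col 4 has {1,3,5}; box has {2,3,5} → only 6 remains.
R3C5 = 5: row 3 has {2,3,4,6}; col 5 has {1,2,3,4}; box has {1,2,3,4,6} → only 5 remains.
R4C3 = 5: row 4 has {1,2,3,4}; col 3 has {2,3,6}; box has {1,3,6} → only 5 remains.
R5C2 = 5: row 5 has {1,3}; col 2 has {2,4,6}; box has {2,3,4} → only 5 remains.
R5C3 = 4: row 5 has {1,3,5}; col 3 has {2,3,5,6}; box has {1,3,5,6} → only 4 remains.
R5C5 = 6: row 5 has {1,3,4,5}; col 5 has {1,2,3,4,5}; box has {1,3,4,5} → only 6 remains.
R5C6 = 2: row 5 has {1,3,4,5,6}; col 6 has {1,3,4,5,6}; box has {1,3,4,5,6} → only 2 remains.
R6C1 = 1: row 6 has {3,4,5,6}; col 1 has {2,3,4}; box has {2,3,4,5} → only 1 remains.
R6C4 = 2: row 6 has {1,3,4,5,6}; col 4 has {1,3,5,6}; box has {1,3,4,5,6} → only 2 remains.
R1C1 = 5: row 1 has {2,6}; col 1 has {1,2,3,4}; box has {2,4,6} → only 5 remains.
R1C3 = 1: row 1 has {2,5,6}; col 3 has {2,3,4,5,6}; box has {2,3,5,6} → only 1 remains.
R1C4 = 4: row 1 has {1,2,5,6}; col 4 has {1,2,3,5,6}; box has {1,2,3,5,6} → only 4 remains.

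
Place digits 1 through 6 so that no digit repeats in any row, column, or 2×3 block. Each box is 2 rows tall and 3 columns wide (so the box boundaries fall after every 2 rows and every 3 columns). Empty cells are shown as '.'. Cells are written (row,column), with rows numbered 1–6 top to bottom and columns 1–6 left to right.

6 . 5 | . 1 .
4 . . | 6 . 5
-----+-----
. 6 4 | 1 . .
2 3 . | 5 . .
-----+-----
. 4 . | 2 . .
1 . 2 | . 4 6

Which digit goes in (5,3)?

(1,2) = 2: row 1 has {1,5,6}; col 2 has {3,4,6}; box has {4,5,6} → only 2 remains.
(2,2) = 1: row 2 has {4,5,6}; col 2 has {2,3,4,6}; box has {2,4,5,6} → only 1 remains.
(2,3) = 3: row 2 has {1,4,5,6}; col 3 has {2,4,5}; box has {1,2,4,5,6} → only 3 remains.
(2,5) = 2: row 2 has {1,3,4,5,6}; col 5 has {1,4}; box has {1,5,6} → only 2 remains.
(3,1) = 5: row 3 has {1,4,6}; col 1 has {1,2,4,6}; box has {2,3,4,6} → only 5 remains.
(3,5) = 3: row 3 has {1,4,5,6}; col 5 has {1,2,4}; box has {1,5} → only 3 remains.
(3,6) = 2: row 3 has {1,3,4,5,6}; col 6 has {5,6}; box has {1,3,5} → only 2 remains.
(4,3) = 1: row 4 has {2,3,5}; col 3 has {2,3,4,5}; box has {2,3,4,5,6} → only 1 remains.
(4,5) = 6: row 4 has {1,2,3,5}; col 5 has {1,2,3,4}; box has {1,2,3,5} → only 6 remains.
(4,6) = 4: row 4 has {1,2,3,5,6}; col 6 has {2,5,6}; box has {1,2,3,5,6} → only 4 remains.
(5,1) = 3: row 5 has {2,4}; col 1 has {1,2,4,5,6}; box has {1,2,4} → only 3 remains.
(5,3) = 6: row 5 has {2,3,4}; col 3 has {1,2,3,4,5}; box has {1,2,3,4} → only 6 remains.

6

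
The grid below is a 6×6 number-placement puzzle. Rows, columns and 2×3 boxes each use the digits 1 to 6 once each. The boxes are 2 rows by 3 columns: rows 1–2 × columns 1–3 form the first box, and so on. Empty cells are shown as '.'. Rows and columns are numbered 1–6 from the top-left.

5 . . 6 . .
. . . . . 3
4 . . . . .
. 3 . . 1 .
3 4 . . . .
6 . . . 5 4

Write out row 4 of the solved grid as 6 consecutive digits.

r4c1 = 2: row 4 has {1,3}; col 1 has {3,4,5,6}; box has {3,4} → only 2 remains.
r2c1 = 1 (sole candidate).
r1c2 = 2 (sole candidate).
r1c5 = 4 (sole candidate).
r1c6 = 1 (sole candidate).
r2c2 = 6 (sole candidate).
r2c3 = 4 (sole candidate).
r2c5 = 2 (sole candidate).
r5c5 = 6 (sole candidate).
r5c6 = 2 (sole candidate).
r6c2 = 1 (sole candidate).
r6c3 = 2 (sole candidate).
r6c4 = 3 (sole candidate).
r1c3 = 3 (sole candidate).
r2c4 = 5 (sole candidate).
r3c2 = 5 (sole candidate).
r3c4 = 2 (sole candidate).
r3c5 = 3 (sole candidate).
r3c6 = 6 (sole candidate).
r4c3 = 6: row 4 has {1,2,3}; col 3 has {2,3,4}; box has {2,3,4,5} → only 6 remains.
r4c4 = 4: row 4 has {1,2,3,6}; col 4 has {2,3,5,6}; box has {1,2,3,6} → only 4 remains.
r4c6 = 5: row 4 has {1,2,3,4,6}; col 6 has {1,2,3,4,6}; box has {1,2,3,4,6} → only 5 remains.

236415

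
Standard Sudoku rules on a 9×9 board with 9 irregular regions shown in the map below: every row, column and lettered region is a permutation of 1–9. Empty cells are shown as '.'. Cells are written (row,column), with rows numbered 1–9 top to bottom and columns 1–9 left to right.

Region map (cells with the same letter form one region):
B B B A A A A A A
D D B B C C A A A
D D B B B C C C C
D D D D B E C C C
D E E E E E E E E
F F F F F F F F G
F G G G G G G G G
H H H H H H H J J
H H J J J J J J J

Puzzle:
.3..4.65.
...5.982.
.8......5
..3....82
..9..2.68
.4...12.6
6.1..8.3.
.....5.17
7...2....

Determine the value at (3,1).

2

(1,6) = 7: row 1 has {3,4,5,6}; col 6 has {1,2,5,8,9}; region has {2,4,5,6,8} → only 7 remains.
(4,6) = 4: row 4 has {2,3,8}; col 6 has {1,2,5,7,8,9}; region has {2,6,8,9} → only 4 remains.
(5,1) = 4: in row 5, 4 can only go here (every other open cell in that row sees a 4).
(2,1) = 1: row 2 has {2,5,8,9}; col 1 has {4,6,7}; region has {3,4,8} → only 1 remains.
(2,9) = 3: row 2 has {1,2,5,8,9}; col 9 has {2,5,6,7,8}; region has {2,4,5,6,7,8} → only 3 remains.
(2,3) = 4: in row 2, 4 can only go here (every other open cell in that row sees a 4).
(9,2) = 1: in row 9, 1 can only go here (every other open cell in that row sees a 1).
(1,9) = 1: in column 9, 1 can only go here (every other open cell in that column sees a 1).
(1,4) = 9: row 1 has {1,3,4,5,6,7}; col 4 has {5}; region has {1,2,3,4,5,6,7,8} → only 9 remains.
(3,1) = 2: in region D, 2 can only go here (every other open cell in that region sees a 2).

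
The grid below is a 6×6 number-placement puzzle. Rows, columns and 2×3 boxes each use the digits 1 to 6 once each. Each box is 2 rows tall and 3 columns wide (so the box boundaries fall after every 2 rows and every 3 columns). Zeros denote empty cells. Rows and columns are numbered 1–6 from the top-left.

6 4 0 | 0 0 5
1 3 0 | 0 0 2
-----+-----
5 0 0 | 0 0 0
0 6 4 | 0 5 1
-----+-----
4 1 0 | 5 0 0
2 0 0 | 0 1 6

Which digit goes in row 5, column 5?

2

row 1, column 3 = 2: row 1 has {4,5,6}; col 3 has {4}; box has {1,3,4,6} → only 2 remains.
row 1, column 5 = 3: row 1 has {2,4,5,6}; col 5 has {1,5}; box has {2,5} → only 3 remains.
row 2, column 3 = 5: row 2 has {1,2,3}; col 3 has {2,4}; box has {1,2,3,4,6} → only 5 remains.
row 3, column 2 = 2: row 3 has {5}; col 2 has {1,3,4,6}; box has {4,5,6} → only 2 remains.
row 4, column 1 = 3: row 4 has {1,4,5,6}; col 1 has {1,2,4,5,6}; box has {2,4,5,6} → only 3 remains.
row 4, column 4 = 2: row 4 has {1,3,4,5,6}; col 4 has {5}; box has {1,5} → only 2 remains.
row 5, column 5 = 2: row 5 has {1,4,5}; col 5 has {1,3,5}; box has {1,5,6} → only 2 remains.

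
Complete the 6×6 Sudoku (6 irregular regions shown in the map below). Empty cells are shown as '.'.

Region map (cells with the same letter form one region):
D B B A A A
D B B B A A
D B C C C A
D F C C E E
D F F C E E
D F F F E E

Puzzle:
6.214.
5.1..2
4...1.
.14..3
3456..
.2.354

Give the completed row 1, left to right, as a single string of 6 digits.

row 1, column 6 = 5: row 1 has {1,2,4,6}; col 6 has {2,3,4}; region has {1,2,4} → only 5 remains.
row 2, column 4 = 4: row 2 has {1,2,5}; col 4 has {1,3,6}; region has {1,2} → only 4 remains.
row 3, column 3 = 3: row 3 has {1,4}; col 3 has {1,2,4,5}; region has {1,4,6} → only 3 remains.
row 3, column 6 = 6: row 3 has {1,3,4}; col 6 has {2,3,4,5}; region has {1,2,4,5} → only 6 remains.
row 4, column 1 = 2: row 4 has {1,3,4}; col 1 has {3,4,5,6}; region has {3,4,5,6} → only 2 remains.
row 4, column 4 = 5: row 4 has {1,2,3,4}; col 4 has {1,3,4,6}; region has {1,3,4,6} → only 5 remains.
row 4, column 5 = 6: row 4 has {1,2,3,4,5}; col 5 has {1,4,5}; region has {3,4,5} → only 6 remains.
row 5, column 5 = 2: row 5 has {3,4,5,6}; col 5 has {1,4,5,6}; region has {3,4,5,6} → only 2 remains.
row 5, column 6 = 1: row 5 has {2,3,4,5,6}; col 6 has {2,3,4,5,6}; region has {2,3,4,5,6} → only 1 remains.
row 6, column 1 = 1: row 6 has {2,3,4,5}; col 1 has {2,3,4,5,6}; region has {2,3,4,5,6} → only 1 remains.
row 6, column 3 = 6: row 6 has {1,2,3,4,5}; col 3 has {1,2,3,4,5}; region has {1,2,3,4,5} → only 6 remains.
row 1, column 2 = 3: row 1 has {1,2,4,5,6}; col 2 has {1,2,4}; region has {1,2,4} → only 3 remains.

632145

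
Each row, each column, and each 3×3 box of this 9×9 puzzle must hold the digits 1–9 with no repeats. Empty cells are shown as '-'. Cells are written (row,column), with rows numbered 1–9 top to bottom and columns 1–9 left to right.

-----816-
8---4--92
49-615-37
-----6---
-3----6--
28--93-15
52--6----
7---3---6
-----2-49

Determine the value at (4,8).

7

(1,1) = 3: row 1 has {1,6,8}; col 1 has {2,4,5,7,8}; box has {4,8,9} → only 3 remains.
(1,9) = 4: row 1 has {1,3,6,8}; col 9 has {2,5,6,7,9}; box has {1,2,3,6,7,9} → only 4 remains.
(2,6) = 7: row 2 has {2,4,8,9}; col 6 has {2,3,5,6,8}; box has {1,4,5,6,8} → only 7 remains.
(2,7) = 5: row 2 has {2,4,7,8,9}; col 7 has {1,6}; box has {1,2,3,4,6,7,9} → only 5 remains.
(3,3) = 2: row 3 has {1,3,4,5,6,7,9}; col 3 has {}; box has {3,4,8,9} → only 2 remains.
(3,7) = 8: row 3 has {1,2,3,4,5,6,7,9}; col 7 has {1,5,6}; box has {1,2,3,4,5,6,7,9} → only 8 remains.
(5,9) = 8: row 5 has {3,6}; col 9 has {2,4,5,6,7,9}; box has {1,5,6} → only 8 remains.
(8,7) = 2: row 8 has {3,6,7}; col 7 has {1,5,6,8}; box has {4,6,9} → only 2 remains.
(1,5) = 2: row 1 has {1,3,4,6,8}; col 5 has {1,3,4,6,9}; box has {1,4,5,6,7,8} → only 2 remains.
(2,4) = 3: row 2 has {2,4,5,7,8,9}; col 4 has {6}; box has {1,2,4,5,6,7,8} → only 3 remains.
(4,9) = 3: row 4 has {6}; col 9 has {2,4,5,6,7,8,9}; box has {1,5,6,8} → only 3 remains.
(7,9) = 1: row 7 has {2,5,6}; col 9 has {2,3,4,5,6,7,8,9}; box has {2,4,6,9} → only 1 remains.
(1,4) = 9: row 1 has {1,2,3,4,6,8}; col 4 has {3,6}; box has {1,2,3,4,5,6,7,8} → only 9 remains.
(6,3) = 6: in row 6, 6 can only go here (every other open cell in that row sees a 6).
(2,3) = 1: row 2 has {2,3,4,5,7,8,9}; col 3 has {2,6}; box has {2,3,4,8,9} → only 1 remains.
(2,2) = 6: row 2 has {1,2,3,4,5,7,8,9}; col 2 has {2,3,8,9}; box has {1,2,3,4,8,9} → only 6 remains.
(9,2) = 1: row 9 has {2,4,9}; col 2 has {2,3,6,8,9}; box has {2,5,7} → only 1 remains.
(8,2) = 4: row 8 has {2,3,6,7}; col 2 has {1,2,3,6,8,9}; box has {1,2,5,7} → only 4 remains.
(9,1) = 6: row 9 has {1,2,4,9}; col 1 has {2,3,4,5,7,8}; box has {1,2,4,5,7} → only 6 remains.
(4,7) = 9: in column 7, 9 can only go here (every other open cell in that column sees a 9).
(4,1) = 1: row 4 has {3,6,9}; col 1 has {2,3,4,5,6,7,8}; box has {2,3,6,8} → only 1 remains.
(5,1) = 9: row 5 has {3,6,8}; col 1 has {1,2,3,4,5,6,7,8}; box has {1,2,3,6,8} → only 9 remains.
(6,7) = 4: in column 7, 4 can only go here (every other open cell in that column sees a 4).
(6,4) = 7: row 6 has {1,2,3,4,5,6,8,9}; col 4 has {3,6,9}; box has {3,6,9} → only 7 remains.
(5,5) = 5: row 5 has {3,6,8,9}; col 5 has {1,2,3,4,6,9}; box has {3,6,7,9} → only 5 remains.
(4,5) = 8: row 4 has {1,3,6,9}; col 5 has {1,2,3,4,5,6,9}; box has {3,5,6,7,9} → only 8 remains.
(9,5) = 7: row 9 has {1,2,4,6,9}; col 5 has {1,2,3,4,5,6,8,9}; box has {2,3,6} → only 7 remains.
(9,7) = 3: row 9 has {1,2,4,6,7,9}; col 7 has {1,2,4,5,6,8,9}; box has {1,2,4,6,9} → only 3 remains.
(7,7) = 7: row 7 has {1,2,5,6}; col 7 has {1,2,3,4,5,6,8,9}; box has {1,2,3,4,6,9} → only 7 remains.
(7,8) = 8: row 7 has {1,2,5,6,7}; col 8 has {1,3,4,6,9}; box has {1,2,3,4,6,7,9} → only 8 remains.
(8,8) = 5: row 8 has {2,3,4,6,7}; col 8 has {1,3,4,6,8,9}; box has {1,2,3,4,6,7,8,9} → only 5 remains.
(9,3) = 8: row 9 has {1,2,3,4,6,7,9}; col 3 has {1,2,6}; box has {1,2,4,5,6,7} → only 8 remains.
(9,4) = 5: row 9 has {1,2,3,4,6,7,8,9}; col 4 has {3,6,7,9}; box has {2,3,6,7} → only 5 remains.
(7,4) = 4: row 7 has {1,2,5,6,7,8}; col 4 has {3,5,6,7,9}; box has {2,3,5,6,7} → only 4 remains.
(7,6) = 9: row 7 has {1,2,4,5,6,7,8}; col 6 has {2,3,5,6,7,8}; box has {2,3,4,5,6,7} → only 9 remains.
(8,3) = 9: row 8 has {2,3,4,5,6,7}; col 3 has {1,2,6,8}; box has {1,2,4,5,6,7,8} → only 9 remains.
(8,6) = 1: row 8 has {2,3,4,5,6,7,9}; col 6 has {2,3,5,6,7,8,9}; box has {2,3,4,5,6,7,9} → only 1 remains.
(4,4) = 2: row 4 has {1,3,6,8,9}; col 4 has {3,4,5,6,7,9}; box has {3,5,6,7,8,9} → only 2 remains.
(4,8) = 7: row 4 has {1,2,3,6,8,9}; col 8 has {1,3,4,5,6,8,9}; box has {1,3,4,5,6,8,9} → only 7 remains.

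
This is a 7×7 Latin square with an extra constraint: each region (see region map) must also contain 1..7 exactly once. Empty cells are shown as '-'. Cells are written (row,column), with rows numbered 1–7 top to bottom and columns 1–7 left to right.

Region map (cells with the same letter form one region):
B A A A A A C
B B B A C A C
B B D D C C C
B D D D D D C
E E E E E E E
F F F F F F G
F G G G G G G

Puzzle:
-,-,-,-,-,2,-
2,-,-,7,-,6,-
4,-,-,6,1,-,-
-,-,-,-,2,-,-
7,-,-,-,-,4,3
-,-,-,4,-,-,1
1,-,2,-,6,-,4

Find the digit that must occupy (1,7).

(2,7) = 5 (sole candidate).
(5,5) = 5 (sole candidate).
(1,7) = 7: in row 1, 7 can only go here (every other open cell in that row sees a 7).

7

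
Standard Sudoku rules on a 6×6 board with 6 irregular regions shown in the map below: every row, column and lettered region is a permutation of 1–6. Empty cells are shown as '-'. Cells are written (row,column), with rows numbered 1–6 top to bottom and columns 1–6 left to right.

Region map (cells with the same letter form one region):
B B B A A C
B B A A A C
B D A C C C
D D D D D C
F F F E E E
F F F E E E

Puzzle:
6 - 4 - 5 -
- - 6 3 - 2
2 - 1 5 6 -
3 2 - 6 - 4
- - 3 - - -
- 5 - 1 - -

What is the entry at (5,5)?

2

(1,4) = 2 (sole candidate).
(2,2) = 1 (sole candidate).
(2,5) = 4 (sole candidate).
(3,2) = 4 (sole candidate).
(3,6) = 3 (sole candidate).
(4,3) = 5 (sole candidate).
(4,5) = 1 (sole candidate).
(5,2) = 6 (sole candidate).
(5,4) = 4 (sole candidate).
(5,5) = 2: row 5 has {3,4,6}; col 5 has {1,4,5,6}; region has {1,4} → only 2 remains.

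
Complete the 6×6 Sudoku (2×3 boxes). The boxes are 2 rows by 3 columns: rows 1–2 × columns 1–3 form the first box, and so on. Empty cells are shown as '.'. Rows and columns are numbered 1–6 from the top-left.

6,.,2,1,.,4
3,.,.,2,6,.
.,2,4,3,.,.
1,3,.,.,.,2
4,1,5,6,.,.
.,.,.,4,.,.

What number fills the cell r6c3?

r1c2 = 5: row 1 has {1,2,4,6}; col 2 has {1,2,3}; box has {2,3,6} → only 5 remains.
r1c5 = 3: row 1 has {1,2,4,5,6}; col 5 has {6}; box has {1,2,4,6} → only 3 remains.
r2c2 = 4: row 2 has {2,3,6}; col 2 has {1,2,3,5}; box has {2,3,5,6} → only 4 remains.
r2c3 = 1: row 2 has {2,3,4,6}; col 3 has {2,4,5}; box has {2,3,4,5,6} → only 1 remains.
r2c6 = 5: row 2 has {1,2,3,4,6}; col 6 has {2,4}; box has {1,2,3,4,6} → only 5 remains.
r3c1 = 5: row 3 has {2,3,4}; col 1 has {1,3,4,6}; box has {1,2,3,4} → only 5 remains.
r3c5 = 1: row 3 has {2,3,4,5}; col 5 has {3,6}; box has {2,3} → only 1 remains.
r3c6 = 6: row 3 has {1,2,3,4,5}; col 6 has {2,4,5}; box has {1,2,3} → only 6 remains.
r4c3 = 6: row 4 has {1,2,3}; col 3 has {1,2,4,5}; box has {1,2,3,4,5} → only 6 remains.
r4c4 = 5: row 4 has {1,2,3,6}; col 4 has {1,2,3,4,6}; box has {1,2,3,6} → only 5 remains.
r4c5 = 4: row 4 has {1,2,3,5,6}; col 5 has {1,3,6}; box has {1,2,3,5,6} → only 4 remains.
r5c5 = 2: row 5 has {1,4,5,6}; col 5 has {1,3,4,6}; box has {4,6} → only 2 remains.
r5c6 = 3: row 5 has {1,2,4,5,6}; col 6 has {2,4,5,6}; box has {2,4,6} → only 3 remains.
r6c1 = 2: row 6 has {4}; col 1 has {1,3,4,5,6}; box has {1,4,5} → only 2 remains.
r6c2 = 6: row 6 has {2,4}; col 2 has {1,2,3,4,5}; box has {1,2,4,5} → only 6 remains.
r6c3 = 3: row 6 has {2,4,6}; col 3 has {1,2,4,5,6}; box has {1,2,4,5,6} → only 3 remains.

3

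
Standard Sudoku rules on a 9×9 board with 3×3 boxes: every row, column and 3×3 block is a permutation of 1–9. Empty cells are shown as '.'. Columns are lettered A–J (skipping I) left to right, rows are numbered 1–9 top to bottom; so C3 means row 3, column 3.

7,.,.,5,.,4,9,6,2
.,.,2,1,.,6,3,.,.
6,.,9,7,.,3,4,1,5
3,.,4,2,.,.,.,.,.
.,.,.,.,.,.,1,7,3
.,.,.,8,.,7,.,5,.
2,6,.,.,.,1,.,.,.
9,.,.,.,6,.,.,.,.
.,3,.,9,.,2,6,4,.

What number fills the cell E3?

2

E1 = 8: row 1 has {2,4,5,6,7,9}; col 5 has {6}; box has {1,3,4,5,6,7} → only 8 remains.
E2 = 9: row 2 has {1,2,3,6}; col 5 has {6,8}; box has {1,3,4,5,6,7,8} → only 9 remains.
H2 = 8: row 2 has {1,2,3,6,9}; col 8 has {1,4,5,6,7}; box has {1,2,3,4,5,6,9} → only 8 remains.
J2 = 7: row 2 has {1,2,3,6,8,9}; col 9 has {2,3,5}; box has {1,2,3,4,5,6,8,9} → only 7 remains.
B3 = 8: row 3 has {1,3,4,5,6,7,9}; col 2 has {3,6}; box has {2,6,7,9} → only 8 remains.
E3 = 2: row 3 has {1,3,4,5,6,7,8,9}; col 5 has {6,8,9}; box has {1,3,4,5,6,7,8,9} → only 2 remains.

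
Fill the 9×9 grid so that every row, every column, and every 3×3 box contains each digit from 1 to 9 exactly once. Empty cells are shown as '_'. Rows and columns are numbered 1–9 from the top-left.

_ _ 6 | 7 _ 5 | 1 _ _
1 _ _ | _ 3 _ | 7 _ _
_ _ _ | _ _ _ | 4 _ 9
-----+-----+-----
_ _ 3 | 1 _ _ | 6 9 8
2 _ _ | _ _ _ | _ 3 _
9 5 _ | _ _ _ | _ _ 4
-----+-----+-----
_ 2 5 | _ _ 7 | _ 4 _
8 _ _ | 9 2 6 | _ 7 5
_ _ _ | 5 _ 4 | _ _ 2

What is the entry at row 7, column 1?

row 1, column 9 = 3: row 1 has {1,5,6,7}; col 9 has {2,4,5,8,9}; box has {1,4,7,9} → only 3 remains.
row 2, column 9 = 6: row 2 has {1,3,7}; col 9 has {2,3,4,5,8,9}; box has {1,3,4,7,9} → only 6 remains.
row 4, column 6 = 2: row 4 has {1,3,6,8,9}; col 6 has {4,5,6,7}; box has {1} → only 2 remains.
row 5, column 7 = 5: row 5 has {2,3}; col 7 has {1,4,6,7}; box has {3,4,6,8,9} → only 5 remains.
row 6, column 7 = 2: row 6 has {4,5,9}; col 7 has {1,4,5,6,7}; box has {3,4,5,6,8,9} → only 2 remains.
row 6, column 8 = 1: row 6 has {2,4,5,9}; col 8 has {3,4,7,9}; box has {2,3,4,5,6,8,9} → only 1 remains.
row 7, column 9 = 1: row 7 has {2,4,5,7}; col 9 has {2,3,4,5,6,8,9}; box has {2,4,5,7} → only 1 remains.
row 8, column 7 = 3: row 8 has {2,5,6,7,8,9}; col 7 has {1,2,4,5,6,7}; box has {1,2,4,5,7} → only 3 remains.
row 1, column 1 = 4: row 1 has {1,3,5,6,7}; col 1 has {1,2,8,9}; box has {1,6} → only 4 remains.
row 4, column 1 = 7: row 4 has {1,2,3,6,8,9}; col 1 has {1,2,4,8,9}; box has {2,3,5,9} → only 7 remains.
row 4, column 2 = 4: row 4 has {1,2,3,6,7,8,9}; col 2 has {2,5}; box has {2,3,5,7,9} → only 4 remains.
row 4, column 5 = 5: row 4 has {1,2,3,4,6,7,8,9}; col 5 has {2,3}; box has {1,2} → only 5 remains.
row 5, column 9 = 7: row 5 has {2,3,5}; col 9 has {1,2,3,4,5,6,8,9}; box has {1,2,3,4,5,6,8,9} → only 7 remains.
row 6, column 3 = 8: row 6 has {1,2,4,5,9}; col 3 has {3,5,6}; box has {2,3,4,5,7,9} → only 8 remains.
row 6, column 6 = 3: row 6 has {1,2,4,5,8,9}; col 6 has {2,4,5,6,7}; box has {1,2,5} → only 3 remains.
row 7, column 5 = 8: row 7 has {1,2,4,5,7}; col 5 has {2,3,5}; box has {2,4,5,6,7,9} → only 8 remains.
row 7, column 7 = 9: row 7 has {1,2,4,5,7,8}; col 7 has {1,2,3,4,5,6,7}; box has {1,2,3,4,5,7} → only 9 remains.
row 8, column 2 = 1: row 8 has {2,3,5,6,7,8,9}; col 2 has {2,4,5}; box has {2,5,8} → only 1 remains.
row 8, column 3 = 4: row 8 has {1,2,3,5,6,7,8,9}; col 3 has {3,5,6,8}; box has {1,2,5,8} → only 4 remains.
row 9, column 5 = 1: row 9 has {2,4,5}; col 5 has {2,3,5,8}; box has {2,4,5,6,7,8,9} → only 1 remains.
row 9, column 7 = 8: row 9 has {1,2,4,5}; col 7 has {1,2,3,4,5,6,7,9}; box has {1,2,3,4,5,7,9} → only 8 remains.
row 9, column 8 = 6: row 9 has {1,2,4,5,8}; col 8 has {1,3,4,7,9}; box has {1,2,3,4,5,7,8,9} → only 6 remains.
row 1, column 5 = 9: row 1 has {1,3,4,5,6,7}; col 5 has {1,2,3,5,8}; box has {3,5,7} → only 9 remains.
row 2, column 6 = 8: row 2 has {1,3,6,7}; col 6 has {2,3,4,5,6,7}; box has {3,5,7,9} → only 8 remains.
row 3, column 5 = 6: row 3 has {4,9}; col 5 has {1,2,3,5,8,9}; box has {3,5,7,8,9} → only 6 remains.
row 3, column 6 = 1: row 3 has {4,6,9}; col 6 has {2,3,4,5,6,7,8}; box has {3,5,6,7,8,9} → only 1 remains.
row 5, column 2 = 6: row 5 has {2,3,5,7}; col 2 has {1,2,4,5}; box has {2,3,4,5,7,8,9} → only 6 remains.
row 5, column 3 = 1: row 5 has {2,3,5,6,7}; col 3 has {3,4,5,6,8}; box has {2,3,4,5,6,7,8,9} → only 1 remains.
row 5, column 5 = 4: row 5 has {1,2,3,5,6,7}; col 5 has {1,2,3,5,6,8,9}; box has {1,2,3,5} → only 4 remains.
row 5, column 6 = 9: row 5 has {1,2,3,4,5,6,7}; col 6 has {1,2,3,4,5,6,7,8}; box has {1,2,3,4,5} → only 9 remains.
row 6, column 4 = 6: row 6 has {1,2,3,4,5,8,9}; col 4 has {1,5,7,9}; box has {1,2,3,4,5,9} → only 6 remains.
row 6, column 5 = 7: row 6 has {1,2,3,4,5,6,8,9}; col 5 has {1,2,3,4,5,6,8,9}; box has {1,2,3,4,5,6,9} → only 7 remains.
row 7, column 4 = 3: row 7 has {1,2,4,5,7,8,9}; col 4 has {1,5,6,7,9}; box has {1,2,4,5,6,7,8,9} → only 3 remains.
row 9, column 1 = 3: row 9 has {1,2,4,5,6,8}; col 1 has {1,2,4,7,8,9}; box has {1,2,4,5,8} → only 3 remains.
row 1, column 2 = 8: row 1 has {1,3,4,5,6,7,9}; col 2 has {1,2,4,5,6}; box has {1,4,6} → only 8 remains.
row 1, column 8 = 2: row 1 has {1,3,4,5,6,7,8,9}; col 8 has {1,3,4,6,7,9}; box has {1,3,4,6,7,9} → only 2 remains.
row 2, column 2 = 9: row 2 has {1,3,6,7,8}; col 2 has {1,2,4,5,6,8}; box has {1,4,6,8} → only 9 remains.
row 2, column 3 = 2: row 2 has {1,3,6,7,8,9}; col 3 has {1,3,4,5,6,8}; box has {1,4,6,8,9} → only 2 remains.
row 2, column 4 = 4: row 2 has {1,2,3,6,7,8,9}; col 4 has {1,3,5,6,7,9}; box has {1,3,5,6,7,8,9} → only 4 remains.
row 2, column 8 = 5: row 2 has {1,2,3,4,6,7,8,9}; col 8 has {1,2,3,4,6,7,9}; box has {1,2,3,4,6,7,9} → only 5 remains.
row 3, column 1 = 5: row 3 has {1,4,6,9}; col 1 has {1,2,3,4,7,8,9}; box has {1,2,4,6,8,9} → only 5 remains.
row 3, column 3 = 7: row 3 has {1,4,5,6,9}; col 3 has {1,2,3,4,5,6,8}; box has {1,2,4,5,6,8,9} → only 7 remains.
row 3, column 4 = 2: row 3 has {1,4,5,6,7,9}; col 4 has {1,3,4,5,6,7,9}; box has {1,3,4,5,6,7,8,9} → only 2 remains.
row 3, column 8 = 8: row 3 has {1,2,4,5,6,7,9}; col 8 has {1,2,3,4,5,6,7,9}; box has {1,2,3,4,5,6,7,9} → only 8 remains.
row 5, column 4 = 8: row 5 has {1,2,3,4,5,6,7,9}; col 4 has {1,2,3,4,5,6,7,9}; box has {1,2,3,4,5,6,7,9} → only 8 remains.
row 7, column 1 = 6: row 7 has {1,2,3,4,5,7,8,9}; col 1 has {1,2,3,4,5,7,8,9}; box has {1,2,3,4,5,8} → only 6 remains.

6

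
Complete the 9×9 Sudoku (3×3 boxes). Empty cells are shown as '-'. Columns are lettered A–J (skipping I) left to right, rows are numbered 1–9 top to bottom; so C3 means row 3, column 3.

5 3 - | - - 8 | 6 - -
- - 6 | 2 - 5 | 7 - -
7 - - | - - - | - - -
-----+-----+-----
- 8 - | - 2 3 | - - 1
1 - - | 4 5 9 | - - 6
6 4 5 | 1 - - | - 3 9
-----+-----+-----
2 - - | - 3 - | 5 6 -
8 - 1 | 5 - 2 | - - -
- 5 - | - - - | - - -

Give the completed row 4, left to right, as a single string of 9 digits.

987623451

A4 = 9: row 4 has {1,2,3,8}; col 1 has {1,2,5,6,7,8}; box has {1,4,5,6,8} → only 9 remains.
C4 = 7: row 4 has {1,2,3,8,9}; col 3 has {1,5,6}; box has {1,4,5,6,8,9} → only 7 remains.
D4 = 6: row 4 has {1,2,3,7,8,9}; col 4 has {1,2,4,5}; box has {1,2,3,4,5,9} → only 6 remains.
G4 = 4: row 4 has {1,2,3,6,7,8,9}; col 7 has {5,6,7}; box has {1,3,6,9} → only 4 remains.
H4 = 5: row 4 has {1,2,3,4,6,7,8,9}; col 8 has {3,6}; box has {1,3,4,6,9} → only 5 remains.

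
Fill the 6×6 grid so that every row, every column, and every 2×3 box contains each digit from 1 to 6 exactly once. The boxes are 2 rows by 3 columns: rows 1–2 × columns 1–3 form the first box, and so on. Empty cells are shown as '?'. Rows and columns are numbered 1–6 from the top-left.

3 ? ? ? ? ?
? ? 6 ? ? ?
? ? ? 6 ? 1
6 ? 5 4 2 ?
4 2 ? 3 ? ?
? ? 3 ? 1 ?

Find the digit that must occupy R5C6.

5

R3C1 = 2 (sole candidate).
R3C3 = 4 (sole candidate).
R4C6 = 3 (sole candidate).
R5C3 = 1 (sole candidate).
R6C1 = 5 (sole candidate).
R6C2 = 6 (sole candidate).
R6C4 = 2 (sole candidate).
R6C6 = 4 (sole candidate).
R1C3 = 2 (sole candidate).
R2C1 = 1 (sole candidate).
R2C4 = 5 (sole candidate).
R2C6 = 2 (sole candidate).
R3C2 = 3 (sole candidate).
R3C5 = 5 (sole candidate).
R4C2 = 1 (sole candidate).
R5C5 = 6 (sole candidate).
R5C6 = 5: row 5 has {1,2,3,4,6}; col 6 has {1,2,3,4}; box has {1,2,3,4,6} → only 5 remains.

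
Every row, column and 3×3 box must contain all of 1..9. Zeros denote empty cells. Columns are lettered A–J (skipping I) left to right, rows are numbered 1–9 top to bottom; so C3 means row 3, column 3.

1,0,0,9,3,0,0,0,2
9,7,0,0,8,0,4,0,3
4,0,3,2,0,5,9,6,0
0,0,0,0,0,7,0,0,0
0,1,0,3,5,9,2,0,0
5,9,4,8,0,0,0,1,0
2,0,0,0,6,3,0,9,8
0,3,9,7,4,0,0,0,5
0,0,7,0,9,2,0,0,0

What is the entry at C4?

H2 = 5 (sole candidate).
B3 = 8 (sole candidate).
E6 = 2 (sole candidate).
F6 = 6 (sole candidate).
J6 = 7 (sole candidate).
H8 = 2 (sole candidate).
F1 = 4 (sole candidate).
F2 = 1 (sole candidate).
E3 = 7 (sole candidate).
J3 = 1 (sole candidate).
E4 = 1 (sole candidate).
G6 = 3 (sole candidate).
F8 = 8 (sole candidate).
D2 = 6 (sole candidate).
D4 = 4 (sole candidate).
H4 = 8 (sole candidate).
H5 = 4 (sole candidate).
J5 = 6 (sole candidate).
A8 = 6 (sole candidate).
G8 = 1 (sole candidate).
A9 = 8 (sole candidate).
G9 = 6 (sole candidate).
H9 = 3 (sole candidate).
J9 = 4 (sole candidate).
H1 = 7 (sole candidate).
C2 = 2 (sole candidate).
A4 = 3 (sole candidate).
C4 = 6: row 4 has {1,3,4,7,8}; col 3 has {2,3,4,7,9}; box has {1,3,4,5,9} → only 6 remains.

6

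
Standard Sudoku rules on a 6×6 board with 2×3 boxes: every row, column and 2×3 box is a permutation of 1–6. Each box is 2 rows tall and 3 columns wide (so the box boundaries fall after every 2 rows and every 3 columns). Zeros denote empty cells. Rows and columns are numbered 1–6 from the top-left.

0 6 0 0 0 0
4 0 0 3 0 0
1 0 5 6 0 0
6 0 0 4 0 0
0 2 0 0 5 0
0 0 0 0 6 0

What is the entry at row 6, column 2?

row 4, column 2 = 3: row 4 has {4,6}; col 2 has {2,6}; box has {1,5,6} → only 3 remains.
row 4, column 3 = 2: row 4 has {3,4,6}; col 3 has {5}; box has {1,3,5,6} → only 2 remains.
row 4, column 5 = 1: row 4 has {2,3,4,6}; col 5 has {5,6}; box has {4,6} → only 1 remains.
row 4, column 6 = 5: row 4 has {1,2,3,4,6}; col 6 has {}; box has {1,4,6} → only 5 remains.
row 5, column 1 = 3: row 5 has {2,5}; col 1 has {1,4,6}; box has {2} → only 3 remains.
row 5, column 4 = 1: row 5 has {2,3,5}; col 4 has {3,4,6}; box has {5,6} → only 1 remains.
row 5, column 6 = 4: row 5 has {1,2,3,5}; col 6 has {5}; box has {1,5,6} → only 4 remains.
row 6, column 1 = 5: row 6 has {6}; col 1 has {1,3,4,6}; box has {2,3} → only 5 remains.
row 6, column 4 = 2: row 6 has {5,6}; col 4 has {1,3,4,6}; box has {1,4,5,6} → only 2 remains.
row 6, column 6 = 3: row 6 has {2,5,6}; col 6 has {4,5}; box has {1,2,4,5,6} → only 3 remains.
row 1, column 1 = 2: row 1 has {6}; col 1 has {1,3,4,5,6}; box has {4,6} → only 2 remains.
row 1, column 4 = 5: row 1 has {2,6}; col 4 has {1,2,3,4,6}; box has {3} → only 5 remains.
row 1, column 5 = 4: row 1 has {2,5,6}; col 5 has {1,5,6}; box has {3,5} → only 4 remains.
row 1, column 6 = 1: row 1 has {2,4,5,6}; col 6 has {3,4,5}; box has {3,4,5} → only 1 remains.
row 2, column 3 = 1: row 2 has {3,4}; col 3 has {2,5}; box has {2,4,6} → only 1 remains.
row 2, column 5 = 2: row 2 has {1,3,4}; col 5 has {1,4,5,6}; box has {1,3,4,5} → only 2 remains.
row 2, column 6 = 6: row 2 has {1,2,3,4}; col 6 has {1,3,4,5}; box has {1,2,3,4,5} → only 6 remains.
row 3, column 2 = 4: row 3 has {1,5,6}; col 2 has {2,3,6}; box has {1,2,3,5,6} → only 4 remains.
row 3, column 5 = 3: row 3 has {1,4,5,6}; col 5 has {1,2,4,5,6}; box has {1,4,5,6} → only 3 remains.
row 3, column 6 = 2: row 3 has {1,3,4,5,6}; col 6 has {1,3,4,5,6}; box has {1,3,4,5,6} → only 2 remains.
row 5, column 3 = 6: row 5 has {1,2,3,4,5}; col 3 has {1,2,5}; box has {2,3,5} → only 6 remains.
row 6, column 2 = 1: row 6 has {2,3,5,6}; col 2 has {2,3,4,6}; box has {2,3,5,6} → only 1 remains.

1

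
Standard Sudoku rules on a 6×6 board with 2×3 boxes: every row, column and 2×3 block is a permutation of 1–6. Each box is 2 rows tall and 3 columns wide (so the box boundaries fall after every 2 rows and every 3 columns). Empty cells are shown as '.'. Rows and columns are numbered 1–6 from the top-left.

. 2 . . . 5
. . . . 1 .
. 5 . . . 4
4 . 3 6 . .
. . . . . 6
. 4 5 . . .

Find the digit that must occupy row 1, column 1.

3

row 4, column 2 = 1 (sole candidate).
row 4, column 6 = 2 (sole candidate).
row 5, column 2 = 3 (sole candidate).
row 2, column 2 = 6 (sole candidate).
row 2, column 3 = 4 (sole candidate).
row 2, column 6 = 3 (sole candidate).
row 3, column 5 = 3 (sole candidate).
row 4, column 5 = 5 (sole candidate).
row 6, column 5 = 2 (sole candidate).
row 6, column 6 = 1 (sole candidate).
row 1, column 3 = 1 (sole candidate).
row 1, column 4 = 4 (sole candidate).
row 1, column 5 = 6 (sole candidate).
row 2, column 1 = 5 (sole candidate).
row 2, column 4 = 2 (sole candidate).
row 3, column 4 = 1 (sole candidate).
row 5, column 3 = 2 (sole candidate).
row 5, column 4 = 5 (sole candidate).
row 5, column 5 = 4 (sole candidate).
row 6, column 1 = 6 (sole candidate).
row 6, column 4 = 3 (sole candidate).
row 1, column 1 = 3: row 1 has {1,2,4,5,6}; col 1 has {4,5,6}; box has {1,2,4,5,6} → only 3 remains.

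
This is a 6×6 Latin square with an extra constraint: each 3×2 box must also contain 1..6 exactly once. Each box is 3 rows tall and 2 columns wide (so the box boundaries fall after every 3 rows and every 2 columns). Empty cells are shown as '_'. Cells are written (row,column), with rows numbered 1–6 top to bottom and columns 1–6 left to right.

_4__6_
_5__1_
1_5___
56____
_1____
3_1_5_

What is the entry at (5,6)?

2

(1,1) = 2: row 1 has {4,6}; col 1 has {1,3,5}; box has {1,4,5} → only 2 remains.
(1,3) = 3: row 1 has {2,4,6}; col 3 has {1,5}; box has {5} → only 3 remains.
(1,4) = 1: row 1 has {2,3,4,6}; col 4 has {}; box has {3,5} → only 1 remains.
(1,6) = 5: row 1 has {1,2,3,4,6}; col 6 has {}; box has {1,6} → only 5 remains.
(2,1) = 6: row 2 has {1,5}; col 1 has {1,2,3,5}; box has {1,2,4,5} → only 6 remains.
(3,2) = 3: row 3 has {1,5}; col 2 has {1,4,5,6}; box has {1,2,4,5,6} → only 3 remains.
(5,1) = 4: row 5 has {1}; col 1 has {1,2,3,5,6}; box has {1,3,5,6} → only 4 remains.
(6,2) = 2: row 6 has {1,3,5}; col 2 has {1,3,4,5,6}; box has {1,3,4,5,6} → only 2 remains.
(2,6) = 3: in row 2, 3 can only go here (every other open cell in that row sees a 3).
(3,4) = 6: in row 3, 6 can only go here (every other open cell in that row sees a 6).
(6,4) = 4: row 6 has {1,2,3,5}; col 4 has {1,6}; box has {1} → only 4 remains.
(6,6) = 6: row 6 has {1,2,3,4,5}; col 6 has {3,5}; box has {5} → only 6 remains.
(2,4) = 2: row 2 has {1,3,5,6}; col 4 has {1,4,6}; box has {1,3,5,6} → only 2 remains.
(4,3) = 2: row 4 has {5,6}; col 3 has {1,3,5}; box has {1,4} → only 2 remains.
(4,4) = 3: row 4 has {2,5,6}; col 4 has {1,2,4,6}; box has {1,2,4} → only 3 remains.
(4,5) = 4: row 4 has {2,3,5,6}; col 5 has {1,5,6}; box has {5,6} → only 4 remains.
(4,6) = 1: row 4 has {2,3,4,5,6}; col 6 has {3,5,6}; box has {4,5,6} → only 1 remains.
(5,3) = 6: row 5 has {1,4}; col 3 has {1,2,3,5}; box has {1,2,3,4} → only 6 remains.
(5,4) = 5: row 5 has {1,4,6}; col 4 has {1,2,3,4,6}; box has {1,2,3,4,6} → only 5 remains.
(5,6) = 2: row 5 has {1,4,5,6}; col 6 has {1,3,5,6}; box has {1,4,5,6} → only 2 remains.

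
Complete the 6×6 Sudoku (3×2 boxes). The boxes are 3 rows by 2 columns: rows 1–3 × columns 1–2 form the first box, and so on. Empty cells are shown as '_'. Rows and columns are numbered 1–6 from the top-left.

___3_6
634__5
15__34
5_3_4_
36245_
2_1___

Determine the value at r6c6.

3

r1c1 = 4: row 1 has {3,6}; col 1 has {1,2,3,5,6}; box has {1,3,5,6} → only 4 remains.
r1c2 = 2: row 1 has {3,4,6}; col 2 has {3,5,6}; box has {1,3,4,5,6} → only 2 remains.
r1c3 = 5: row 1 has {2,3,4,6}; col 3 has {1,2,3,4}; box has {3,4} → only 5 remains.
r1c5 = 1: row 1 has {2,3,4,5,6}; col 5 has {3,4,5}; box has {3,4,5,6} → only 1 remains.
r2c5 = 2: row 2 has {3,4,5,6}; col 5 has {1,3,4,5}; box has {1,3,4,5,6} → only 2 remains.
r3c3 = 6: row 3 has {1,3,4,5}; col 3 has {1,2,3,4,5}; box has {3,4,5} → only 6 remains.
r3c4 = 2: row 3 has {1,3,4,5,6}; col 4 has {3,4}; box has {3,4,5,6} → only 2 remains.
r4c2 = 1: row 4 has {3,4,5}; col 2 has {2,3,5,6}; box has {2,3,5,6} → only 1 remains.
r4c4 = 6: row 4 has {1,3,4,5}; col 4 has {2,3,4}; box has {1,2,3,4} → only 6 remains.
r4c6 = 2: row 4 has {1,3,4,5,6}; col 6 has {4,5,6}; box has {4,5} → only 2 remains.
r5c6 = 1: row 5 has {2,3,4,5,6}; col 6 has {2,4,5,6}; box has {2,4,5} → only 1 remains.
r6c2 = 4: row 6 has {1,2}; col 2 has {1,2,3,5,6}; box has {1,2,3,5,6} → only 4 remains.
r6c4 = 5: row 6 has {1,2,4}; col 4 has {2,3,4,6}; box has {1,2,3,4,6} → only 5 remains.
r6c5 = 6: row 6 has {1,2,4,5}; col 5 has {1,2,3,4,5}; box has {1,2,4,5} → only 6 remains.
r6c6 = 3: row 6 has {1,2,4,5,6}; col 6 has {1,2,4,5,6}; box has {1,2,4,5,6} → only 3 remains.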